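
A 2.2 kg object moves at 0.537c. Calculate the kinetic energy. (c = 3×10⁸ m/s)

γ = 1/√(1 - 0.537²) = 1.1854
γ - 1 = 0.1854
KE = (γ-1)mc² = 0.1854 × 2.2 × (3×10⁸)² = 3.671×10¹⁶ J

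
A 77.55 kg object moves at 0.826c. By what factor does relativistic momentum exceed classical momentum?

p_rel = γmv, p_class = mv
Ratio = γ = 1/√(1 - 0.826²) = 1.774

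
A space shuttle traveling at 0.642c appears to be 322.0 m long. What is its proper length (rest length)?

Contracted length L = 322.0 m
γ = 1/√(1 - 0.642²) = 1.3043
L₀ = γL = 1.3043 × 322.0 = 420.0 m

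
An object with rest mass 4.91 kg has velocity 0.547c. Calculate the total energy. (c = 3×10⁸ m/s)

γ = 1/√(1 - 0.547²) = 1.1946
mc² = 4.91 × (3×10⁸)² = 4.419×10¹⁷ J
E = γmc² = 1.1946 × 4.419×10¹⁷ = 5.279×10¹⁷ J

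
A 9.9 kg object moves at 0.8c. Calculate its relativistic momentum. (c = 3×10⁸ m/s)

γ = 1/√(1 - 0.8²) = 1.6667
v = 0.8 × 3×10⁸ = 2.400×10⁸ m/s
p = γmv = 1.6667 × 9.9 × 2.400×10⁸ = 3.960×10⁹ kg·m/s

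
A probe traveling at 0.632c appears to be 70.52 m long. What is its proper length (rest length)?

Contracted length L = 70.52 m
γ = 1/√(1 - 0.632²) = 1.2904
L₀ = γL = 1.2904 × 70.52 = 91.00 m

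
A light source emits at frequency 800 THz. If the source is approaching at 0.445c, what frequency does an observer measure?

β = v/c = 0.445
(1+β)/(1-β) = 1.445/0.555 = 2.604
Doppler factor = √(2.604) = 1.614
f_obs = 800 × 1.614 = 1291 THz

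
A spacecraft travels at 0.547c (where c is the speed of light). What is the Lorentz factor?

v/c = 0.547, so (v/c)² = 0.299209
1 - (v/c)² = 0.700791
γ = 1/√(0.700791) = 1.195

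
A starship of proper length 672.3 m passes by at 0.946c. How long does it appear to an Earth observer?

Proper length L₀ = 672.3 m
γ = 1/√(1 - 0.946²) = 3.085
L = L₀/γ = 672.3/3.085 = 217.9 m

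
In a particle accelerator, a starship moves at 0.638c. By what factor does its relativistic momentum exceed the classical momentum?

p_rel = γmv, p_class = mv
Ratio = γ = 1/√(1 - 0.638²)
= 1/√(0.592956) = 1.299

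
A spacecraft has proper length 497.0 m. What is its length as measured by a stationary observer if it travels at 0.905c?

Proper length L₀ = 497.0 m
γ = 1/√(1 - 0.905²) = 2.351
L = L₀/γ = 497.0/2.351 = 211.4 m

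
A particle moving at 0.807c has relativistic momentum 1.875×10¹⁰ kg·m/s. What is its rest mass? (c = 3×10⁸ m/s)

γ = 1/√(1 - 0.807²) = 1.6933
v = 0.807 × 3×10⁸ = 2.421×10⁸ m/s
m = p/(γv) = 1.875×10¹⁰/(1.6933 × 2.421×10⁸) = 45.74 kg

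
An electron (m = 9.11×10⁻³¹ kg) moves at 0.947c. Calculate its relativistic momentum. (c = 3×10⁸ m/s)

γ = 1/√(1 - 0.947²) = 3.113
v = 0.947 × 3×10⁸ = 2.841×10⁸ m/s
p = γmv = 3.113 × 9.11×10⁻³¹ × 2.841×10⁸ = 8.057×10⁻²² kg·m/s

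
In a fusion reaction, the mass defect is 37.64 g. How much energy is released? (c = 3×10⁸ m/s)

Convert mass defect: Δm = 37.64 g = 0.03764 kg
E = Δm·c² = 0.03764 × (3×10⁸)²
= 0.03764 × 9×10¹⁶ = 3.388×10¹⁵ J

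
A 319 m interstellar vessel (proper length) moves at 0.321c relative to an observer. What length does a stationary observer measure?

Proper length L₀ = 319 m
γ = 1/√(1 - 0.321²) = 1.056
L = L₀/γ = 319/1.056 = 302.1 m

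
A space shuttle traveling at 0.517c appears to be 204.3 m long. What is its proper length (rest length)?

Contracted length L = 204.3 m
γ = 1/√(1 - 0.517²) = 1.1682
L₀ = γL = 1.1682 × 204.3 = 238.7 m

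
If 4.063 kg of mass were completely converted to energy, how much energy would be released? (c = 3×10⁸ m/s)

Using E = mc²:
c² = (3×10⁸)² = 9×10¹⁶ m²/s²
E = 4.063 × 9×10¹⁶ = 3.657×10¹⁷ J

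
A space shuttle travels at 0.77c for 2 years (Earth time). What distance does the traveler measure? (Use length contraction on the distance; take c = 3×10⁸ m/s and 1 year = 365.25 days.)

Earth distance: d = v × t = 0.77c × 2 yr = 1.45796×10¹⁶ m
γ = 1.56729
d' = d/γ = 1.45796×10¹⁶/1.56729 = 9.302×10¹⁵ m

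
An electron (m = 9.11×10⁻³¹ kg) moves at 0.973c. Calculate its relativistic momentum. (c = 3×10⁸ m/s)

γ = 1/√(1 - 0.973²) = 4.333
v = 0.973 × 3×10⁸ = 2.919×10⁸ m/s
p = γmv = 4.333 × 9.11×10⁻³¹ × 2.919×10⁸ = 1.152×10⁻²¹ kg·m/s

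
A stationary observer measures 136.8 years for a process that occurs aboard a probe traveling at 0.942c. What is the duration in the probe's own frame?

Dilated time Δt = 136.8 years
γ = 1/√(1 - 0.942²) = 2.980
Δt₀ = Δt/γ = 136.8/2.980 = 45.91 years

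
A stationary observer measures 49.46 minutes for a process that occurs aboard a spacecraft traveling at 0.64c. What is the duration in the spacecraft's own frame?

Dilated time Δt = 49.46 minutes
γ = 1/√(1 - 0.64²) = 1.30145
Δt₀ = Δt/γ = 49.46/1.30145 = 38.00 minutes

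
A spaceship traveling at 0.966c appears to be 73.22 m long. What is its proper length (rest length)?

Contracted length L = 73.22 m
γ = 1/√(1 - 0.966²) = 3.868
L₀ = γL = 3.868 × 73.22 = 283.2 m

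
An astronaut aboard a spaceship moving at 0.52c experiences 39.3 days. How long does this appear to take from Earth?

Proper time Δt₀ = 39.3 days
γ = 1/√(1 - 0.52²) = 1.1707
Δt = γΔt₀ = 1.1707 × 39.3 = 46.01 days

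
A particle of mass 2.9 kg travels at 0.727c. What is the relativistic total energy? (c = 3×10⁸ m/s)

γ = 1/√(1 - 0.727²) = 1.4564
mc² = 2.9 × (3×10⁸)² = 2.610×10¹⁷ J
E = γmc² = 1.4564 × 2.610×10¹⁷ = 3.801×10¹⁷ J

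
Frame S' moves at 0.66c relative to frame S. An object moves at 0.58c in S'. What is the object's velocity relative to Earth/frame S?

u = (u' + v)/(1 + u'v/c²)
Numerator: 0.58 + 0.66 = 1.24
Denominator: 1 + 0.3828 = 1.3828
u = 1.24/1.3828 = 0.8967c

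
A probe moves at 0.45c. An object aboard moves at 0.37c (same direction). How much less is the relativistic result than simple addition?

Classical: u' + v = 0.37 + 0.45 = 0.82c
Relativistic: u = (0.37 + 0.45)/(1 + 0.1665) = 0.82/1.1665 = 0.7030c
Difference: 0.82 - 0.7030 = 0.1170c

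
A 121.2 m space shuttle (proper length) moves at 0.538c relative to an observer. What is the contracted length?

Proper length L₀ = 121.2 m
γ = 1/√(1 - 0.538²) = 1.186
L = L₀/γ = 121.2/1.186 = 102.2 m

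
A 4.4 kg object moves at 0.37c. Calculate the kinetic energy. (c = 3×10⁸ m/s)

γ = 1/√(1 - 0.37²) = 1.07639
γ - 1 = 0.07639
KE = (γ-1)mc² = 0.07639 × 4.4 × (3×10⁸)² = 3.025×10¹⁶ J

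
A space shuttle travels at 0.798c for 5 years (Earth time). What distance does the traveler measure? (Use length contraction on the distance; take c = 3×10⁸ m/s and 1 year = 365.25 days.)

Earth distance: d = v × t = 0.798c × 5 yr = 3.777×10¹⁶ m
γ = 1.659
d' = d/γ = 3.777×10¹⁶/1.659 = 2.277×10¹⁶ m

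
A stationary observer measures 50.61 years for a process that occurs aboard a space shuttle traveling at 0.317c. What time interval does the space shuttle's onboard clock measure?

Dilated time Δt = 50.61 years
γ = 1/√(1 - 0.317²) = 1.0544
Δt₀ = Δt/γ = 50.61/1.0544 = 48.00 years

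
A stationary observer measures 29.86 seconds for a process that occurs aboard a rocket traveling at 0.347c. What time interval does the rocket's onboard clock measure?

Dilated time Δt = 29.86 seconds
γ = 1/√(1 - 0.347²) = 1.0663
Δt₀ = Δt/γ = 29.86/1.0663 = 28.00 seconds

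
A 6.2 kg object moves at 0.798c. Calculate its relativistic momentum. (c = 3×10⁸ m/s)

γ = 1/√(1 - 0.798²) = 1.6593
v = 0.798 × 3×10⁸ = 2.394×10⁸ m/s
p = γmv = 1.6593 × 6.2 × 2.394×10⁸ = 2.463×10⁹ kg·m/s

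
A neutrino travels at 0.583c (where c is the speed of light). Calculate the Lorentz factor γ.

v/c = 0.583, so (v/c)² = 0.339889
1 - (v/c)² = 0.660111
γ = 1/√(0.660111) = 1.231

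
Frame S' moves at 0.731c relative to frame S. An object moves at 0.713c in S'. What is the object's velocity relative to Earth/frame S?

u = (u' + v)/(1 + u'v/c²)
Numerator: 0.713 + 0.731 = 1.444
Denominator: 1 + 0.521203 = 1.521203
u = 1.444/1.521203 = 0.9492c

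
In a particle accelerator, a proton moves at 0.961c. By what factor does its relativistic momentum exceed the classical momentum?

p_rel = γmv, p_class = mv
Ratio = γ = 1/√(1 - 0.961²)
= 1/√(0.076479) = 3.616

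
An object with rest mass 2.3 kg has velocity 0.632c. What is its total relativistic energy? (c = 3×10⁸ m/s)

γ = 1/√(1 - 0.632²) = 1.2904
mc² = 2.3 × (3×10⁸)² = 2.070×10¹⁷ J
E = γmc² = 1.2904 × 2.070×10¹⁷ = 2.671×10¹⁷ J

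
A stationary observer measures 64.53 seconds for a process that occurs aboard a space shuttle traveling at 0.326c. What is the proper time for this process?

Dilated time Δt = 64.53 seconds
γ = 1/√(1 - 0.326²) = 1.0578
Δt₀ = Δt/γ = 64.53/1.0578 = 61.00 seconds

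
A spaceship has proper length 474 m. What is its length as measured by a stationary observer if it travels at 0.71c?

Proper length L₀ = 474 m
γ = 1/√(1 - 0.71²) = 1.420
L = L₀/γ = 474/1.420 = 333.8 m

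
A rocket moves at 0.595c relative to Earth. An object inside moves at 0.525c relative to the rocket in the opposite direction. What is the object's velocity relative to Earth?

Object's velocity in rocket frame is u' = -0.525c
u = (u' + v)/(1 + u'v/c²) = (v - 0.525)/(1 - 0.525·v/c²)
Numerator: 0.595 - 0.525 = 0.07
Denominator: 1 - 0.312375 = 0.687625
u = 0.07/0.687625 = 0.1018c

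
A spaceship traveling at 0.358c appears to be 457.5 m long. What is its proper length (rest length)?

Contracted length L = 457.5 m
γ = 1/√(1 - 0.358²) = 1.071
L₀ = γL = 1.071 × 457.5 = 490.0 m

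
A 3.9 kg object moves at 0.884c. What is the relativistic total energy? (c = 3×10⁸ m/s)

γ = 1/√(1 - 0.884²) = 2.139
mc² = 3.9 × (3×10⁸)² = 3.510×10¹⁷ J
E = γmc² = 2.139 × 3.510×10¹⁷ = 7.508×10¹⁷ J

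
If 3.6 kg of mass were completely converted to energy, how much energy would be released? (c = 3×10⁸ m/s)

Using E = mc²:
c² = (3×10⁸)² = 9×10¹⁶ m²/s²
E = 3.6 × 9×10¹⁶ = 3.240×10¹⁷ J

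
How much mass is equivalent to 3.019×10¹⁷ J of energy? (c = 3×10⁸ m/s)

From E = mc², we get m = E/c²
c² = (3×10⁸)² = 9×10¹⁶ m²/s²
m = 3.019×10¹⁷ / 9×10¹⁶ = 3.354 kg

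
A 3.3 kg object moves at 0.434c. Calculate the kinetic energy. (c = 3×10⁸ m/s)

γ = 1/√(1 - 0.434²) = 1.110
γ - 1 = 0.1100
KE = (γ-1)mc² = 0.1100 × 3.3 × (3×10⁸)² = 3.267×10¹⁶ J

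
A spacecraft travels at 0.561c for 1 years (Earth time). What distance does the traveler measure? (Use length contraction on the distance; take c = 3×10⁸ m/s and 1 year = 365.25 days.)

Earth distance: d = v × t = 0.561c × 1 yr = 5.311×10¹⁵ m
γ = 1.208
d' = d/γ = 5.311×10¹⁵/1.208 = 4.397×10¹⁵ m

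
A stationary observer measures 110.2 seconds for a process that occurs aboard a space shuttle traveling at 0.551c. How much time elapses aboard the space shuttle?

Dilated time Δt = 110.2 seconds
γ = 1/√(1 - 0.551²) = 1.1983
Δt₀ = Δt/γ = 110.2/1.1983 = 91.96 seconds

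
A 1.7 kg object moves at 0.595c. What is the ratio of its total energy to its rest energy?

E = γmc², E₀ = mc²
E/E₀ = γ = 1/√(1 - 0.595²) = 1.244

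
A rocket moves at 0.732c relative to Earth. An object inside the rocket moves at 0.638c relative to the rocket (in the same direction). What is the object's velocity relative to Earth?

u = (u' + v)/(1 + u'v/c²)
Numerator: 0.638 + 0.732 = 1.37
Denominator: 1 + 0.467016 = 1.467016
u = 1.37/1.467016 = 0.9339c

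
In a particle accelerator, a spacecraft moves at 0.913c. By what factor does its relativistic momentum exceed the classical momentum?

p_rel = γmv, p_class = mv
Ratio = γ = 1/√(1 - 0.913²)
= 1/√(0.166431) = 2.451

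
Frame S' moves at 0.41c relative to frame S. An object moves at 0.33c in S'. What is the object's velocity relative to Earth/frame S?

u = (u' + v)/(1 + u'v/c²)
Numerator: 0.33 + 0.41 = 0.74
Denominator: 1 + 0.1353 = 1.1353
u = 0.74/1.1353 = 0.6518c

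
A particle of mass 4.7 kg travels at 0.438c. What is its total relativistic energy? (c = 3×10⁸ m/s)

γ = 1/√(1 - 0.438²) = 1.1124
mc² = 4.7 × (3×10⁸)² = 4.230×10¹⁷ J
E = γmc² = 1.1124 × 4.230×10¹⁷ = 4.705×10¹⁷ J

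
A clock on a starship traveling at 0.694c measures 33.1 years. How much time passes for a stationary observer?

Proper time Δt₀ = 33.1 years
γ = 1/√(1 - 0.694²) = 1.3889
Δt = γΔt₀ = 1.3889 × 33.1 = 45.97 years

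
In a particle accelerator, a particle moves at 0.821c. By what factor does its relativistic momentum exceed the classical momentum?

p_rel = γmv, p_class = mv
Ratio = γ = 1/√(1 - 0.821²)
= 1/√(0.325959) = 1.752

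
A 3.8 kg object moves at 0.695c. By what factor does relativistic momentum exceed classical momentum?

p_rel = γmv, p_class = mv
Ratio = γ = 1/√(1 - 0.695²) = 1.391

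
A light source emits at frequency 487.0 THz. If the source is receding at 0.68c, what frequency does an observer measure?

β = v/c = 0.68
(1-β)/(1+β) = 0.32/1.68 = 0.19048
Doppler factor = √(0.19048) = 0.4364
f_obs = 487.0 × 0.4364 = 212.5 THz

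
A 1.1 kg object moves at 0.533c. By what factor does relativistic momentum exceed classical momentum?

p_rel = γmv, p_class = mv
Ratio = γ = 1/√(1 - 0.533²) = 1.182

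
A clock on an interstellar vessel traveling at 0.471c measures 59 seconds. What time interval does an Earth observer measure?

Proper time Δt₀ = 59 seconds
γ = 1/√(1 - 0.471²) = 1.1336
Δt = γΔt₀ = 1.1336 × 59 = 66.88 seconds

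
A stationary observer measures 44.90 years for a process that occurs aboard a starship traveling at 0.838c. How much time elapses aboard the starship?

Dilated time Δt = 44.90 years
γ = 1/√(1 - 0.838²) = 1.833
Δt₀ = Δt/γ = 44.90/1.833 = 24.50 years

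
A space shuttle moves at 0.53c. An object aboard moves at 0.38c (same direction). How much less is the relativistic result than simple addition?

Classical: u' + v = 0.38 + 0.53 = 0.91c
Relativistic: u = (0.38 + 0.53)/(1 + 0.2014) = 0.91/1.2014 = 0.7574c
Difference: 0.91 - 0.7574 = 0.1526c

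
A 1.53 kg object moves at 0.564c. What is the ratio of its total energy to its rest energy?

E = γmc², E₀ = mc²
E/E₀ = γ = 1/√(1 - 0.564²) = 1.211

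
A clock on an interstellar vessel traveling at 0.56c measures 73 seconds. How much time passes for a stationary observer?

Proper time Δt₀ = 73 seconds
γ = 1/√(1 - 0.56²) = 1.207
Δt = γΔt₀ = 1.207 × 73 = 88.11 seconds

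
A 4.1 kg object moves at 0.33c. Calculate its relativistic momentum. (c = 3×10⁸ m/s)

γ = 1/√(1 - 0.33²) = 1.0593
v = 0.33 × 3×10⁸ = 9.900×10⁷ m/s
p = γmv = 1.0593 × 4.1 × 9.900×10⁷ = 4.300×10⁸ kg·m/s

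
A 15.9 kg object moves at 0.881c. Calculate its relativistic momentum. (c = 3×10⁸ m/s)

γ = 1/√(1 - 0.881²) = 2.1136
v = 0.881 × 3×10⁸ = 2.643×10⁸ m/s
p = γmv = 2.1136 × 15.9 × 2.643×10⁸ = 8.882×10⁹ kg·m/s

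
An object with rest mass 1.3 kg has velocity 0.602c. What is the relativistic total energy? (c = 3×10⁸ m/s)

γ = 1/√(1 - 0.602²) = 1.252
mc² = 1.3 × (3×10⁸)² = 1.170×10¹⁷ J
E = γmc² = 1.252 × 1.170×10¹⁷ = 1.465×10¹⁷ J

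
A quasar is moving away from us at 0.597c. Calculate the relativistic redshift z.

β = 0.597
(1+β)/(1-β) = 1.597/0.403 = 3.963
√(3.963) = 1.9907
z = 1.9907 - 1 = 0.9907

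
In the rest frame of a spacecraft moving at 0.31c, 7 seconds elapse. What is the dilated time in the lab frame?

Proper time Δt₀ = 7 seconds
γ = 1/√(1 - 0.31²) = 1.0518
Δt = γΔt₀ = 1.0518 × 7 = 7.363 seconds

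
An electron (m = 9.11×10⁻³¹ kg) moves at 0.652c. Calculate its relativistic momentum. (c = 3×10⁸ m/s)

γ = 1/√(1 - 0.652²) = 1.319
v = 0.652 × 3×10⁸ = 1.956×10⁸ m/s
p = γmv = 1.319 × 9.11×10⁻³¹ × 1.956×10⁸ = 2.350×10⁻²² kg·m/s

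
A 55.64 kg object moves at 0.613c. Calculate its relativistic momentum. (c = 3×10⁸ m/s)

γ = 1/√(1 - 0.613²) = 1.266
v = 0.613 × 3×10⁸ = 1.839×10⁸ m/s
p = γmv = 1.266 × 55.64 × 1.839×10⁸ = 1.295×10¹⁰ kg·m/s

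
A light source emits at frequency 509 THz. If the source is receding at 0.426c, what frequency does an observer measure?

β = v/c = 0.426
(1-β)/(1+β) = 0.574/1.426 = 0.4025
Doppler factor = √(0.4025) = 0.6344
f_obs = 509 × 0.6344 = 322.9 THz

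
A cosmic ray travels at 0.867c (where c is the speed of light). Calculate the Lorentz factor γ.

v/c = 0.867, so (v/c)² = 0.751689
1 - (v/c)² = 0.248311
γ = 1/√(0.248311) = 2.007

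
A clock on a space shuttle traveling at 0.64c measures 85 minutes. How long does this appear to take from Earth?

Proper time Δt₀ = 85 minutes
γ = 1/√(1 - 0.64²) = 1.301
Δt = γΔt₀ = 1.301 × 85 = 110.6 minutes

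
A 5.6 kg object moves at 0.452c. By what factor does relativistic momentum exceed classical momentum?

p_rel = γmv, p_class = mv
Ratio = γ = 1/√(1 - 0.452²) = 1.121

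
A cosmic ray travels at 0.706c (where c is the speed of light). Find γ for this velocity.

v/c = 0.706, so (v/c)² = 0.498436
1 - (v/c)² = 0.501564
γ = 1/√(0.501564) = 1.412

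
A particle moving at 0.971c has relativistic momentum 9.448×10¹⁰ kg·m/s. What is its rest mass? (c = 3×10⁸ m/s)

γ = 1/√(1 - 0.971²) = 4.183
v = 0.971 × 3×10⁸ = 2.913×10⁸ m/s
m = p/(γv) = 9.448×10¹⁰/(4.183 × 2.913×10⁸) = 77.54 kg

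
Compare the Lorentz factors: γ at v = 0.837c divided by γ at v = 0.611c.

γ₁ = 1/√(1 - 0.837²) = 1.827
γ₂ = 1/√(1 - 0.611²) = 1.263
γ₁/γ₂ = 1.827/1.263 = 1.447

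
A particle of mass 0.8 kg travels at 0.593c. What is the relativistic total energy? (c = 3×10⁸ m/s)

γ = 1/√(1 - 0.593²) = 1.242
mc² = 0.8 × (3×10⁸)² = 7.200×10¹⁶ J
E = γmc² = 1.242 × 7.200×10¹⁶ = 8.942×10¹⁶ J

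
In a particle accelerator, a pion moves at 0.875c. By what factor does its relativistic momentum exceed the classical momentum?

p_rel = γmv, p_class = mv
Ratio = γ = 1/√(1 - 0.875²)
= 1/√(0.234375) = 2.066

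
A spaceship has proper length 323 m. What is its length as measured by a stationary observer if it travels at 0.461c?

Proper length L₀ = 323 m
γ = 1/√(1 - 0.461²) = 1.127
L = L₀/γ = 323/1.127 = 286.6 m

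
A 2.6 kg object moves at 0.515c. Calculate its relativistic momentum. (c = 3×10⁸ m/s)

γ = 1/√(1 - 0.515²) = 1.1666
v = 0.515 × 3×10⁸ = 1.545×10⁸ m/s
p = γmv = 1.1666 × 2.6 × 1.545×10⁸ = 4.686×10⁸ kg·m/s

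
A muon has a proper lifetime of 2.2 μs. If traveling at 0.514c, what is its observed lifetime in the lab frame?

Proper lifetime τ₀ = 2.2 μs
γ = 1/√(1 - 0.514²) = 1.166
τ = γτ₀ = 1.166 × 2.2 μs = 2.565 μs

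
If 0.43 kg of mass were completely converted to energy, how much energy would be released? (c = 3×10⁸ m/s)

Using E = mc²:
c² = (3×10⁸)² = 9×10¹⁶ m²/s²
E = 0.43 × 9×10¹⁶ = 3.870×10¹⁶ J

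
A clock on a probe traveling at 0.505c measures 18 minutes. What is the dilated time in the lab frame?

Proper time Δt₀ = 18 minutes
γ = 1/√(1 - 0.505²) = 1.1586
Δt = γΔt₀ = 1.1586 × 18 = 20.85 minutes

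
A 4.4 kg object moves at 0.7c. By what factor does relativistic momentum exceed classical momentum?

p_rel = γmv, p_class = mv
Ratio = γ = 1/√(1 - 0.7²) = 1.400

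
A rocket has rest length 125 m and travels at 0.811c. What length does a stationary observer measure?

Proper length L₀ = 125 m
γ = 1/√(1 - 0.811²) = 1.7093
L = L₀/γ = 125/1.7093 = 73.13 m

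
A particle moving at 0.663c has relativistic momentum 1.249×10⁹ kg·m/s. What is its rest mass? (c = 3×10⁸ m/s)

γ = 1/√(1 - 0.663²) = 1.3358
v = 0.663 × 3×10⁸ = 1.989×10⁸ m/s
m = p/(γv) = 1.249×10⁹/(1.3358 × 1.989×10⁸) = 4.701 kg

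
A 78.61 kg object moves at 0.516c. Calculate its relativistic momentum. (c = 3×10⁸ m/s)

γ = 1/√(1 - 0.516²) = 1.1674
v = 0.516 × 3×10⁸ = 1.548×10⁸ m/s
p = γmv = 1.1674 × 78.61 × 1.548×10⁸ = 1.421×10¹⁰ kg·m/s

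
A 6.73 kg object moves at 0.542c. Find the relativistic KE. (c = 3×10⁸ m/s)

γ = 1/√(1 - 0.542²) = 1.1899
γ - 1 = 0.1899
KE = (γ-1)mc² = 0.1899 × 6.73 × (3×10⁸)² = 1.150×10¹⁷ J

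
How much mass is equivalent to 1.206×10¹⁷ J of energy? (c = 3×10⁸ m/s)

From E = mc², we get m = E/c²
c² = (3×10⁸)² = 9×10¹⁶ m²/s²
m = 1.206×10¹⁷ / 9×10¹⁶ = 1.340 kg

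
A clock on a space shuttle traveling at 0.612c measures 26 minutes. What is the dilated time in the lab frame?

Proper time Δt₀ = 26 minutes
γ = 1/√(1 - 0.612²) = 1.26445
Δt = γΔt₀ = 1.26445 × 26 = 32.88 minutes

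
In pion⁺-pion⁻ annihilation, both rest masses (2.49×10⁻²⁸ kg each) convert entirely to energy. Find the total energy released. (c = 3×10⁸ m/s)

Both particles have the same rest mass, so total mass = 2m
E = 2m·c² = 2 × 2.49×10⁻²⁸ × (3×10⁸)²
= 2 × 2.49×10⁻²⁸ × 9×10¹⁶
= 4.482×10⁻¹¹ J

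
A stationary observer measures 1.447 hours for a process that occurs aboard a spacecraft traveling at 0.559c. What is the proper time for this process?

Dilated time Δt = 1.447 hours
γ = 1/√(1 - 0.559²) = 1.206
Δt₀ = Δt/γ = 1.447/1.206 = 1.200 hours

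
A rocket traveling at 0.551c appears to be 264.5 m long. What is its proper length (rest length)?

Contracted length L = 264.5 m
γ = 1/√(1 - 0.551²) = 1.1983
L₀ = γL = 1.1983 × 264.5 = 317.0 m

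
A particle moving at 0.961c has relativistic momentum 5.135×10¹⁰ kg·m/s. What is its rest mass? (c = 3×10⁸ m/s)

γ = 1/√(1 - 0.961²) = 3.616
v = 0.961 × 3×10⁸ = 2.883×10⁸ m/s
m = p/(γv) = 5.135×10¹⁰/(3.616 × 2.883×10⁸) = 49.26 kg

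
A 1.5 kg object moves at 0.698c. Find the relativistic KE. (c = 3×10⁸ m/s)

γ = 1/√(1 - 0.698²) = 1.39646
γ - 1 = 0.39646
KE = (γ-1)mc² = 0.39646 × 1.5 × (3×10⁸)² = 5.352×10¹⁶ J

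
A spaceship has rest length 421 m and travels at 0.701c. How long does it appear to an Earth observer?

Proper length L₀ = 421 m
γ = 1/√(1 - 0.701²) = 1.4022
L = L₀/γ = 421/1.4022 = 300.2 m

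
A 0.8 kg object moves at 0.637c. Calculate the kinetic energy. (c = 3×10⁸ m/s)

γ = 1/√(1 - 0.637²) = 1.2972
γ - 1 = 0.2972
KE = (γ-1)mc² = 0.2972 × 0.8 × (3×10⁸)² = 2.140×10¹⁶ J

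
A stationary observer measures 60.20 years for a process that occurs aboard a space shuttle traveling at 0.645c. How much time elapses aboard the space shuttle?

Dilated time Δt = 60.20 years
γ = 1/√(1 - 0.645²) = 1.3086
Δt₀ = Δt/γ = 60.20/1.3086 = 46.00 years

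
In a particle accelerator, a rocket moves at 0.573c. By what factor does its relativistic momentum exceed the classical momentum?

p_rel = γmv, p_class = mv
Ratio = γ = 1/√(1 - 0.573²)
= 1/√(0.671671) = 1.220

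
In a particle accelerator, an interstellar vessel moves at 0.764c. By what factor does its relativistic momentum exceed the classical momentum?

p_rel = γmv, p_class = mv
Ratio = γ = 1/√(1 - 0.764²)
= 1/√(0.416304) = 1.550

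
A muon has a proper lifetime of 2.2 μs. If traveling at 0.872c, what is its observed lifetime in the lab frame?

Proper lifetime τ₀ = 2.2 μs
γ = 1/√(1 - 0.872²) = 2.0429
τ = γτ₀ = 2.0429 × 2.2 μs = 4.494 μs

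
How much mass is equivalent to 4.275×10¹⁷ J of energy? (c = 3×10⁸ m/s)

From E = mc², we get m = E/c²
c² = (3×10⁸)² = 9×10¹⁶ m²/s²
m = 4.275×10¹⁷ / 9×10¹⁶ = 4.750 kg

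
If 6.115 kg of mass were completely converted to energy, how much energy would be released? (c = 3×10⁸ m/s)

Using E = mc²:
c² = (3×10⁸)² = 9×10¹⁶ m²/s²
E = 6.115 × 9×10¹⁶ = 5.504×10¹⁷ J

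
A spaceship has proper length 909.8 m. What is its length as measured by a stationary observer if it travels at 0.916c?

Proper length L₀ = 909.8 m
γ = 1/√(1 - 0.916²) = 2.4927
L = L₀/γ = 909.8/2.4927 = 365.0 m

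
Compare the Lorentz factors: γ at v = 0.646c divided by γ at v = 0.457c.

γ₁ = 1/√(1 - 0.646²) = 1.310
γ₂ = 1/√(1 - 0.457²) = 1.124
γ₁/γ₂ = 1.310/1.124 = 1.165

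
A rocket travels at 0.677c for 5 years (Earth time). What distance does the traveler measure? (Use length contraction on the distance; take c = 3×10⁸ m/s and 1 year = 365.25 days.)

Earth distance: d = v × t = 0.677c × 5 yr = 3.2047×10¹⁶ m
γ = 1.3587
d' = d/γ = 3.2047×10¹⁶/1.3587 = 2.359×10¹⁶ m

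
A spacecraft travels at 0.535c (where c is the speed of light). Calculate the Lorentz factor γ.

v/c = 0.535, so (v/c)² = 0.286225
1 - (v/c)² = 0.713775
γ = 1/√(0.713775) = 1.184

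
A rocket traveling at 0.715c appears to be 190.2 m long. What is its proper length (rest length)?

Contracted length L = 190.2 m
γ = 1/√(1 - 0.715²) = 1.4304
L₀ = γL = 1.4304 × 190.2 = 272.1 m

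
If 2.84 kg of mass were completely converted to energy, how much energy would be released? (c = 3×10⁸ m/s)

Using E = mc²:
c² = (3×10⁸)² = 9×10¹⁶ m²/s²
E = 2.84 × 9×10¹⁶ = 2.556×10¹⁷ J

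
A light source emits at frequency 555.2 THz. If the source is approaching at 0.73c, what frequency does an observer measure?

β = v/c = 0.73
(1+β)/(1-β) = 1.73/0.27 = 6.407
Doppler factor = √(6.407) = 2.531
f_obs = 555.2 × 2.531 = 1405 THz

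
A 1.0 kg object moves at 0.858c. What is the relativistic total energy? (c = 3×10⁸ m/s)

γ = 1/√(1 - 0.858²) = 1.947
mc² = 1.0 × (3×10⁸)² = 9.000×10¹⁶ J
E = γmc² = 1.947 × 9.000×10¹⁶ = 1.752×10¹⁷ J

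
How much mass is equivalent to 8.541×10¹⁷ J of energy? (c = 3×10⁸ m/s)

From E = mc², we get m = E/c²
c² = (3×10⁸)² = 9×10¹⁶ m²/s²
m = 8.541×10¹⁷ / 9×10¹⁶ = 9.490 kg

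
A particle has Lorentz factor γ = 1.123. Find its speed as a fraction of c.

From γ = 1/√(1 - v²/c²):
1/γ² = 1/1.123² = 0.79294
v²/c² = 1 - 0.79294 = 0.20706
v/c = √(0.20706) = 0.4550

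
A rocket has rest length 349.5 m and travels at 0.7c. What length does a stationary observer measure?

Proper length L₀ = 349.5 m
γ = 1/√(1 - 0.7²) = 1.400
L = L₀/γ = 349.5/1.400 = 249.6 m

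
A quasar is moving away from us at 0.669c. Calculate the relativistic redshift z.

β = 0.669
(1+β)/(1-β) = 1.669/0.331 = 5.0423
√(5.0423) = 2.246
z = 2.246 - 1 = 1.246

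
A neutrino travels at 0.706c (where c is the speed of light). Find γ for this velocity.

v/c = 0.706, so (v/c)² = 0.498436
1 - (v/c)² = 0.501564
γ = 1/√(0.501564) = 1.412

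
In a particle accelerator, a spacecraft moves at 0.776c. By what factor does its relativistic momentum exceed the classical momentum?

p_rel = γmv, p_class = mv
Ratio = γ = 1/√(1 - 0.776²)
= 1/√(0.397824) = 1.585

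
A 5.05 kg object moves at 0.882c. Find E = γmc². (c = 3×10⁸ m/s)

γ = 1/√(1 - 0.882²) = 2.12202
mc² = 5.05 × (3×10⁸)² = 4.545×10¹⁷ J
E = γmc² = 2.12202 × 4.545×10¹⁷ = 9.645×10¹⁷ J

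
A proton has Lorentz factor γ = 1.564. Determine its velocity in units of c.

From γ = 1/√(1 - v²/c²):
1/γ² = 1/1.564² = 0.4088
v²/c² = 1 - 0.4088 = 0.5912
v/c = √(0.5912) = 0.7689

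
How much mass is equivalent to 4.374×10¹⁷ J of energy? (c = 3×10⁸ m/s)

From E = mc², we get m = E/c²
c² = (3×10⁸)² = 9×10¹⁶ m²/s²
m = 4.374×10¹⁷ / 9×10¹⁶ = 4.860 kg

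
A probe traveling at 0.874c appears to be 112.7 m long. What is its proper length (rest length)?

Contracted length L = 112.7 m
γ = 1/√(1 - 0.874²) = 2.058
L₀ = γL = 2.058 × 112.7 = 231.9 m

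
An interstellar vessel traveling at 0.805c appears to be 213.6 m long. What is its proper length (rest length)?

Contracted length L = 213.6 m
γ = 1/√(1 - 0.805²) = 1.6856
L₀ = γL = 1.6856 × 213.6 = 360.0 m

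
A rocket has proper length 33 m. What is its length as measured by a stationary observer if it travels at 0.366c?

Proper length L₀ = 33 m
γ = 1/√(1 - 0.366²) = 1.0746
L = L₀/γ = 33/1.0746 = 30.71 m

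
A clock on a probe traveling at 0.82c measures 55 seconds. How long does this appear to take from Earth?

Proper time Δt₀ = 55 seconds
γ = 1/√(1 - 0.82²) = 1.747
Δt = γΔt₀ = 1.747 × 55 = 96.09 seconds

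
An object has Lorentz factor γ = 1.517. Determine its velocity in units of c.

From γ = 1/√(1 - v²/c²):
1/γ² = 1/1.517² = 0.4345
v²/c² = 1 - 0.4345 = 0.5655
v/c = √(0.5655) = 0.7520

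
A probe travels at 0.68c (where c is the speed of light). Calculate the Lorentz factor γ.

v/c = 0.68, so (v/c)² = 0.4624
1 - (v/c)² = 0.5376
γ = 1/√(0.5376) = 1.364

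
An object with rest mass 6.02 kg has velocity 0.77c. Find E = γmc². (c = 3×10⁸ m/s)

γ = 1/√(1 - 0.77²) = 1.5673
mc² = 6.02 × (3×10⁸)² = 5.418×10¹⁷ J
E = γmc² = 1.5673 × 5.418×10¹⁷ = 8.492×10¹⁷ J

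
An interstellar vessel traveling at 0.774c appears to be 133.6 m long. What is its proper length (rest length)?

Contracted length L = 133.6 m
γ = 1/√(1 - 0.774²) = 1.579
L₀ = γL = 1.579 × 133.6 = 211.0 m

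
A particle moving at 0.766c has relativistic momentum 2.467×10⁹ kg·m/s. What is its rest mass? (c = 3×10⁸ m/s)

γ = 1/√(1 - 0.766²) = 1.5556
v = 0.766 × 3×10⁸ = 2.298×10⁸ m/s
m = p/(γv) = 2.467×10⁹/(1.5556 × 2.298×10⁸) = 6.901 kg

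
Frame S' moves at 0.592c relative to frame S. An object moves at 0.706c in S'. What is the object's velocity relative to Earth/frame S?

u = (u' + v)/(1 + u'v/c²)
Numerator: 0.706 + 0.592 = 1.298
Denominator: 1 + 0.417952 = 1.417952
u = 1.298/1.417952 = 0.9154c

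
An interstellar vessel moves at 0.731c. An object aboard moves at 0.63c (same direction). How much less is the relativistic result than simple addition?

Classical: u' + v = 0.63 + 0.731 = 1.361c
Relativistic: u = (0.63 + 0.731)/(1 + 0.46053) = 1.361/1.46053 = 0.9319c
Difference: 1.361 - 0.9319 = 0.4291c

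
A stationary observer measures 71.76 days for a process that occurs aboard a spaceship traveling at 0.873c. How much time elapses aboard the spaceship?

Dilated time Δt = 71.76 days
γ = 1/√(1 - 0.873²) = 2.050
Δt₀ = Δt/γ = 71.76/2.050 = 35.00 days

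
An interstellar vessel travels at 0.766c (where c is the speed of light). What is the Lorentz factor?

v/c = 0.766, so (v/c)² = 0.586756
1 - (v/c)² = 0.413244
γ = 1/√(0.413244) = 1.556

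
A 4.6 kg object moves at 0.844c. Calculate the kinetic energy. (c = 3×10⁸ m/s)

γ = 1/√(1 - 0.844²) = 1.8645
γ - 1 = 0.8645
KE = (γ-1)mc² = 0.8645 × 4.6 × (3×10⁸)² = 3.579×10¹⁷ J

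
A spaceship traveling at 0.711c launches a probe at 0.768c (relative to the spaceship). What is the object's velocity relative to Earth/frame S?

u = (u' + v)/(1 + u'v/c²)
Numerator: 0.768 + 0.711 = 1.479
Denominator: 1 + 0.546048 = 1.546048
u = 1.479/1.546048 = 0.9566c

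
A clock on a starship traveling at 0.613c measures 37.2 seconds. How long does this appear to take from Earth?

Proper time Δt₀ = 37.2 seconds
γ = 1/√(1 - 0.613²) = 1.2657
Δt = γΔt₀ = 1.2657 × 37.2 = 47.08 seconds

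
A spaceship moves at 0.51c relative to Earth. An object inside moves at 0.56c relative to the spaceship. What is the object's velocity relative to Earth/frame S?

u = (u' + v)/(1 + u'v/c²)
Numerator: 0.56 + 0.51 = 1.07
Denominator: 1 + 0.2856 = 1.2856
u = 1.07/1.2856 = 0.8323c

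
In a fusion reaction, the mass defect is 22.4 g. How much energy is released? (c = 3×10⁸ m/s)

Convert mass defect: Δm = 22.4 g = 0.0224 kg
E = Δm·c² = 0.0224 × (3×10⁸)²
= 0.0224 × 9×10¹⁶ = 2.016×10¹⁵ J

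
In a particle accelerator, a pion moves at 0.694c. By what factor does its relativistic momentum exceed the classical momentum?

p_rel = γmv, p_class = mv
Ratio = γ = 1/√(1 - 0.694²)
= 1/√(0.518364) = 1.389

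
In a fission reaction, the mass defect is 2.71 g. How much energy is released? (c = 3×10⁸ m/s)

Convert mass defect: Δm = 2.71 g = 0.00271 kg
E = Δm·c² = 0.00271 × (3×10⁸)²
= 0.00271 × 9×10¹⁶ = 2.439×10¹⁴ J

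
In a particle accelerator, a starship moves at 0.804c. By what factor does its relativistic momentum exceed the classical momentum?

p_rel = γmv, p_class = mv
Ratio = γ = 1/√(1 - 0.804²)
= 1/√(0.353584) = 1.682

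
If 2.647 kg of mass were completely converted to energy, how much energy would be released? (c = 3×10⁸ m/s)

Using E = mc²:
c² = (3×10⁸)² = 9×10¹⁶ m²/s²
E = 2.647 × 9×10¹⁶ = 2.382×10¹⁷ J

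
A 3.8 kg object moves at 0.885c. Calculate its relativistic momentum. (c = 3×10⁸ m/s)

γ = 1/√(1 - 0.885²) = 2.148
v = 0.885 × 3×10⁸ = 2.655×10⁸ m/s
p = γmv = 2.148 × 3.8 × 2.655×10⁸ = 2.167×10⁹ kg·m/s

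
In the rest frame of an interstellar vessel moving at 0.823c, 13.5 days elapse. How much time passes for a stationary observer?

Proper time Δt₀ = 13.5 days
γ = 1/√(1 - 0.823²) = 1.7604
Δt = γΔt₀ = 1.7604 × 13.5 = 23.77 days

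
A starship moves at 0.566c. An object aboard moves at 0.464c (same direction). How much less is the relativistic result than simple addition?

Classical: u' + v = 0.464 + 0.566 = 1.03c
Relativistic: u = (0.464 + 0.566)/(1 + 0.262624) = 1.03/1.262624 = 0.8158c
Difference: 1.03 - 0.8158 = 0.2142c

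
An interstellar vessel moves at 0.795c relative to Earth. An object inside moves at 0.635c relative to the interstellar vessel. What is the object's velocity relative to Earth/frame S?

u = (u' + v)/(1 + u'v/c²)
Numerator: 0.635 + 0.795 = 1.43
Denominator: 1 + 0.504825 = 1.504825
u = 1.43/1.504825 = 0.9503c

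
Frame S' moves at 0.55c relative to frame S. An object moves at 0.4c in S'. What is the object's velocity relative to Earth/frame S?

u = (u' + v)/(1 + u'v/c²)
Numerator: 0.4 + 0.55 = 0.95
Denominator: 1 + 0.22 = 1.22
u = 0.95/1.22 = 0.7787c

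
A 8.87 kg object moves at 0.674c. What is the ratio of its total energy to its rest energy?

E = γmc², E₀ = mc²
E/E₀ = γ = 1/√(1 - 0.674²) = 1.354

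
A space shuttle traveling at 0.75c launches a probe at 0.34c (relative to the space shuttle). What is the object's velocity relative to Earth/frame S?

u = (u' + v)/(1 + u'v/c²)
Numerator: 0.34 + 0.75 = 1.09
Denominator: 1 + 0.255 = 1.255
u = 1.09/1.255 = 0.8685c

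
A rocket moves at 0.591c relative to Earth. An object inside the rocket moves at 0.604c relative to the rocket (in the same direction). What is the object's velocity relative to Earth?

u = (u' + v)/(1 + u'v/c²)
Numerator: 0.604 + 0.591 = 1.195
Denominator: 1 + 0.356964 = 1.356964
u = 1.195/1.356964 = 0.8806c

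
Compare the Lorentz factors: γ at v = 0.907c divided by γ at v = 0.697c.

γ₁ = 1/√(1 - 0.907²) = 2.375
γ₂ = 1/√(1 - 0.697²) = 1.395
γ₁/γ₂ = 2.375/1.395 = 1.703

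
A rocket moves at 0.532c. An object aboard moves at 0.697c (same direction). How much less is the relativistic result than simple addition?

Classical: u' + v = 0.697 + 0.532 = 1.229c
Relativistic: u = (0.697 + 0.532)/(1 + 0.370804) = 1.229/1.370804 = 0.8966c
Difference: 1.229 - 0.8966 = 0.3324c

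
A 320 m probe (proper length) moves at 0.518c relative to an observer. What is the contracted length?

Proper length L₀ = 320 m
γ = 1/√(1 - 0.518²) = 1.169
L = L₀/γ = 320/1.169 = 273.7 m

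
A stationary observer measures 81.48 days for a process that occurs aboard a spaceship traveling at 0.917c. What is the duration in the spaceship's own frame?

Dilated time Δt = 81.48 days
γ = 1/√(1 - 0.917²) = 2.507
Δt₀ = Δt/γ = 81.48/2.507 = 32.50 days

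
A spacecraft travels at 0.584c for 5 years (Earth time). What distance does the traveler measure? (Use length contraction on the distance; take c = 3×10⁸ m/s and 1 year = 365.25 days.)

Earth distance: d = v × t = 0.584c × 5 yr = 2.764×10¹⁶ m
γ = 1.232
d' = d/γ = 2.764×10¹⁶/1.232 = 2.244×10¹⁶ m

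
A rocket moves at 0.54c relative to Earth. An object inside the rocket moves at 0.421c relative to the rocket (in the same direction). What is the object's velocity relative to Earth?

u = (u' + v)/(1 + u'v/c²)
Numerator: 0.421 + 0.54 = 0.961
Denominator: 1 + 0.22734 = 1.22734
u = 0.961/1.22734 = 0.7830c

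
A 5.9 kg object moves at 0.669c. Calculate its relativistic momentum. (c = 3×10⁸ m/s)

γ = 1/√(1 - 0.669²) = 1.345
v = 0.669 × 3×10⁸ = 2.007×10⁸ m/s
p = γmv = 1.345 × 5.9 × 2.007×10⁸ = 1.593×10⁹ kg·m/s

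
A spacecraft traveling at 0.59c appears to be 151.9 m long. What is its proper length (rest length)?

Contracted length L = 151.9 m
γ = 1/√(1 - 0.59²) = 1.2385
L₀ = γL = 1.2385 × 151.9 = 188.1 m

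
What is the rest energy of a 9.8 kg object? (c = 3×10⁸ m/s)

c² = (3×10⁸)² = 9.000×10¹⁶ m²/s²
E₀ = mc² = 9.8 × 9.000×10¹⁶ = 8.820×10¹⁷ J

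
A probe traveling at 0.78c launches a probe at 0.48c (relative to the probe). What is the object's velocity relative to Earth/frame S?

u = (u' + v)/(1 + u'v/c²)
Numerator: 0.48 + 0.78 = 1.26
Denominator: 1 + 0.3744 = 1.3744
u = 1.26/1.3744 = 0.9168c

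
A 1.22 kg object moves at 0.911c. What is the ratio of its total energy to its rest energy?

E = γmc², E₀ = mc²
E/E₀ = γ = 1/√(1 - 0.911²) = 2.425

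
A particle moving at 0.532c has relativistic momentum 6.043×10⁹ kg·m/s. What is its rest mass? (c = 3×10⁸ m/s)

γ = 1/√(1 - 0.532²) = 1.181
v = 0.532 × 3×10⁸ = 1.596×10⁸ m/s
m = p/(γv) = 6.043×10⁹/(1.181 × 1.596×10⁸) = 32.06 kg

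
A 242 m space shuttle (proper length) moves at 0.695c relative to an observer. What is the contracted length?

Proper length L₀ = 242 m
γ = 1/√(1 - 0.695²) = 1.391
L = L₀/γ = 242/1.391 = 174.0 m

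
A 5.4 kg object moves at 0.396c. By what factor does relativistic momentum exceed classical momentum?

p_rel = γmv, p_class = mv
Ratio = γ = 1/√(1 - 0.396²) = 1.089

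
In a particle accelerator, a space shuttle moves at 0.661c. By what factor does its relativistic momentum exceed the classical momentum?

p_rel = γmv, p_class = mv
Ratio = γ = 1/√(1 - 0.661²)
= 1/√(0.563079) = 1.333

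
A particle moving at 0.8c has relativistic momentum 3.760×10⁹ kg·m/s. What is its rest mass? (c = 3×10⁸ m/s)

γ = 1/√(1 - 0.8²) = 1.6667
v = 0.8 × 3×10⁸ = 2.400×10⁸ m/s
m = p/(γv) = 3.760×10⁹/(1.6667 × 2.400×10⁸) = 9.400 kg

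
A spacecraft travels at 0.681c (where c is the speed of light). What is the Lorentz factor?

v/c = 0.681, so (v/c)² = 0.463761
1 - (v/c)² = 0.536239
γ = 1/√(0.536239) = 1.366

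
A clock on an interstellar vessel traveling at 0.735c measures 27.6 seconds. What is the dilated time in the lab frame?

Proper time Δt₀ = 27.6 seconds
γ = 1/√(1 - 0.735²) = 1.4748
Δt = γΔt₀ = 1.4748 × 27.6 = 40.70 seconds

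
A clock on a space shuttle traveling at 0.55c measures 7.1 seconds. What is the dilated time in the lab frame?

Proper time Δt₀ = 7.1 seconds
γ = 1/√(1 - 0.55²) = 1.19737
Δt = γΔt₀ = 1.19737 × 7.1 = 8.501 seconds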